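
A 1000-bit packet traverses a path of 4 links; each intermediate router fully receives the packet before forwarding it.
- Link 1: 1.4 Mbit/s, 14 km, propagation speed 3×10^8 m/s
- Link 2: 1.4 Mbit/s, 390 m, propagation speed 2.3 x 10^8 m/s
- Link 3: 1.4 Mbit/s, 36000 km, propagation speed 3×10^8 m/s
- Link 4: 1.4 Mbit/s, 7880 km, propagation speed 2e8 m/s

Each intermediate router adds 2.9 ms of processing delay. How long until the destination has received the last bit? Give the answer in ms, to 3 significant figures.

Transmission delay per hop = L/R = 1000/1400000 = 0.714286 ms; 4 hops → 2.85714 ms.
Propagation delays (d/s per hop): 0.0466667, 0.00169565, 120, 39.4 ms; sum = 159.448 ms.
Processing at 3 router(s): 3 × 2.9 ms = 8.7 ms.
End-to-end = 171 ms.

171 ms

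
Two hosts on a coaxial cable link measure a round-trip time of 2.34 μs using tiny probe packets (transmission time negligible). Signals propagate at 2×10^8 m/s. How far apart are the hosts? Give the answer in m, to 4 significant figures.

234.0 m

One-way propagation = RTT/2 = 1.17 μs.
d = s × t = 200000000 × 1.17e-06 = 234.0 m.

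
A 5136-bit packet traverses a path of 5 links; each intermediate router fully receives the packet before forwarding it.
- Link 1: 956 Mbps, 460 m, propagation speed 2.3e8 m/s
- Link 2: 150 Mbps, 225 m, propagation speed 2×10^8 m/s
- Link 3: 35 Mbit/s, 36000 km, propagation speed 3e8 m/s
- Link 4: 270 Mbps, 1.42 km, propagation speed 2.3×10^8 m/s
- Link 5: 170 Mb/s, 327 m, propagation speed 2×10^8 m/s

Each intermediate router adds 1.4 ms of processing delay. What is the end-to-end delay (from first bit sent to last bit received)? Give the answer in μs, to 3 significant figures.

126000 μs

Transmission delays (L/R per hop): 5.37238, 34.24, 146.743, 19.0222, 30.2118 μs; sum = 235.589 μs.
Propagation delays (d/s per hop): 2, 1.125, 120000, 6.17391, 1.635 μs; sum = 120011 μs.
Processing at 4 router(s): 4 × 1.4 ms = 5600 μs.
End-to-end = 126000 μs.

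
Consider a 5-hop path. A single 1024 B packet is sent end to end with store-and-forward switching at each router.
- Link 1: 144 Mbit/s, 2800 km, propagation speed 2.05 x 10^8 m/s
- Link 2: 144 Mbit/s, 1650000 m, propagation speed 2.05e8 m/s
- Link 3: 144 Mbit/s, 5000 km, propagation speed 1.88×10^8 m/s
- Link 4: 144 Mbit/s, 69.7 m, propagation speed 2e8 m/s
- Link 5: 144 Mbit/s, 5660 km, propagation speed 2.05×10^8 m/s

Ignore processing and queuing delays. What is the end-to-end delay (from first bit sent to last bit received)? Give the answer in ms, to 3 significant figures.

L = 1024 × 8 = 8192 bits.
Transmission delay per hop = L/R = 8192/144000000 = 0.0568889 ms; 5 hops → 0.284444 ms.
Propagation delays (d/s per hop): 13.6585, 8.04878, 26.5957, 0.0003485, 27.6098 ms; sum = 75.9132 ms.
End-to-end = 76.2 ms.

76.2 ms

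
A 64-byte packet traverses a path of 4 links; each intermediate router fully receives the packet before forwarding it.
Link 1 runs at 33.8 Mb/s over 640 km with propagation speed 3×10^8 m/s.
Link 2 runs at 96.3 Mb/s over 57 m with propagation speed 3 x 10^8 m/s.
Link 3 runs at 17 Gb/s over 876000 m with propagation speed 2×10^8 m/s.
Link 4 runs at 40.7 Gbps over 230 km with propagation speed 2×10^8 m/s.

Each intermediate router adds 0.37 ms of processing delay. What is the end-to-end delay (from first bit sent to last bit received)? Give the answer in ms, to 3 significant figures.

L = 64 × 8 = 512 bits.
Transmission delays (L/R per hop): 0.0151479, 0.00531672, 3.01176e-05, 1.25799e-05 ms; sum = 0.0205073 ms.
Propagation delays (d/s per hop): 2.13333, 0.00019, 4.38, 1.15 ms; sum = 7.66352 ms.
Processing at 3 router(s): 3 × 0.37 ms = 1.11 ms.
End-to-end = 8.79 ms.

8.79 ms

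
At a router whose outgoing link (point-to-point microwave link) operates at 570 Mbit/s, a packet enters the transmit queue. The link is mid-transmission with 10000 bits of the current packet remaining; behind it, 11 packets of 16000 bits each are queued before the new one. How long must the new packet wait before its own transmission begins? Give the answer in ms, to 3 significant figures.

0.326 ms

Each queued packet: L/R = 16000/570000000 = 0.0280702 ms.
11 queued → 0.308772 ms.
Plus remaining 10000 bits of current packet: 0.0175439 ms.
Queuing delay = 0.326 ms.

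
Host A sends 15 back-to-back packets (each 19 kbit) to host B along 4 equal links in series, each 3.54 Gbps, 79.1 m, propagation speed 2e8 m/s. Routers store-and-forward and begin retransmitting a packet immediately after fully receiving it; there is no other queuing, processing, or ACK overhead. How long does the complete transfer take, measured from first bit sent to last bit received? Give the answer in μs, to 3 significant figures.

Per-hop transmission t_tx = L/R = 19000/3540000000 = 5.36723 μs.
Per-hop propagation t_prop = 79.1/200000000 = 0.3955 μs.
Pipeline fill: first packet needs 4·t_tx to clear all hops; remaining 14 packets each add one t_tx.
Total = (4+15-1)·t_tx + 4·t_prop = 18·5.36723 + 4·0.3955 = 98.2 μs.

98.2 μs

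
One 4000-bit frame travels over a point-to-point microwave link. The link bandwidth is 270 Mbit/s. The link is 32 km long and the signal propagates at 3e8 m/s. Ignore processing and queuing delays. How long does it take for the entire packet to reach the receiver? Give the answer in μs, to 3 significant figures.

121 μs

Transmission delay = L/R = 4000 / 270000000 = 14.8148 μs.
Propagation delay = d/s = 32000 m / 300000000 m/s = 106.667 μs.
Total = 121 μs.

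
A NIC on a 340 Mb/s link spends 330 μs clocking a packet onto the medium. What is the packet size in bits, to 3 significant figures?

L = R × t_tx = 340000000 b/s × 0.00033 s = 112200 bits.

112000 bits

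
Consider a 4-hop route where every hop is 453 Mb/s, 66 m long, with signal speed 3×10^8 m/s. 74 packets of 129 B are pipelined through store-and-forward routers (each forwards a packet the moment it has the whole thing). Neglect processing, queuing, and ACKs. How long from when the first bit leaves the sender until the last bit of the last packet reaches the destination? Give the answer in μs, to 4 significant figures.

176.3 μs

Per-hop transmission t_tx = L/R = 1032/453000000 = 2.27815 μs.
Per-hop propagation t_prop = 66/300000000 = 0.22 μs.
Pipeline fill: first packet needs 4·t_tx to clear all hops; remaining 73 packets each add one t_tx.
Total = (4+74-1)·t_tx + 4·t_prop = 77·2.27815 + 4·0.22 = 176.3 μs.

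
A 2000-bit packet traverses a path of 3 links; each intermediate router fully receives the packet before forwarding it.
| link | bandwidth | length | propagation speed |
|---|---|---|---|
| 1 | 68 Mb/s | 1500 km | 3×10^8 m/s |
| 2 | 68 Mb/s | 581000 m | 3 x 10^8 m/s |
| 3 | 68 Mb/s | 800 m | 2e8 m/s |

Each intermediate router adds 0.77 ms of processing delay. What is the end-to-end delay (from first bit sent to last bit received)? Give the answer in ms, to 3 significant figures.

Transmission delay per hop = L/R = 2000/68000000 = 0.0294118 ms; 3 hops → 0.0882353 ms.
Propagation delays (d/s per hop): 5, 1.93667, 0.004 ms; sum = 6.94067 ms.
Processing at 2 router(s): 2 × 0.77 ms = 1.54 ms.
End-to-end = 8.57 ms.

8.57 ms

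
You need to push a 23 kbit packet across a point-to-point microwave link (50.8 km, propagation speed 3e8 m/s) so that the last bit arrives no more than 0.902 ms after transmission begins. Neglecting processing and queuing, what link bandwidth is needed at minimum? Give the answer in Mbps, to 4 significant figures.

Propagation delay = 50800 / 300000000 = 0.169333 ms.
Transmission budget = 0.902 − 0.169333 = 0.732667 ms.
R ≥ L / t_tx = 23000 bits / 0.000732667 s = 31.39 Mbps.

31.39 Mbps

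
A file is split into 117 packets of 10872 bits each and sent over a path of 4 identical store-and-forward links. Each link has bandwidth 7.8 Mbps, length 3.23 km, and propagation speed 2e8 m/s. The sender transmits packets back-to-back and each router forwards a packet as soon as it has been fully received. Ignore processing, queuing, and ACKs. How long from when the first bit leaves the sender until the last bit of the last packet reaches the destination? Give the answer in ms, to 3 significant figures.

167 ms

Per-hop transmission t_tx = L/R = 10872/7800000 = 1.39385 ms.
Per-hop propagation t_prop = 3230/200000000 = 0.01615 ms.
Pipeline fill: first packet needs 4·t_tx to clear all hops; remaining 116 packets each add one t_tx.
Total = (4+117-1)·t_tx + 4·t_prop = 120·1.39385 + 4·0.01615 = 167 ms.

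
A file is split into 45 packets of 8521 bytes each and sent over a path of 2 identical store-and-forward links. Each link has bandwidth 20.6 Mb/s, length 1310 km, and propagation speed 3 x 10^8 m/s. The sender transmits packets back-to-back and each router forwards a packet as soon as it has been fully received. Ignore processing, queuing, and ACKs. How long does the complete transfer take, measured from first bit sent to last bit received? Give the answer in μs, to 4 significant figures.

161000 μs

Per-hop transmission t_tx = L/R = 68168/20600000 = 3309.13 μs.
Per-hop propagation t_prop = 1310000/300000000 = 4366.67 μs.
Pipeline fill: first packet needs 2·t_tx to clear all hops; remaining 44 packets each add one t_tx.
Total = (2+45-1)·t_tx + 2·t_prop = 46·3309.13 + 2·4366.67 = 161000 μs.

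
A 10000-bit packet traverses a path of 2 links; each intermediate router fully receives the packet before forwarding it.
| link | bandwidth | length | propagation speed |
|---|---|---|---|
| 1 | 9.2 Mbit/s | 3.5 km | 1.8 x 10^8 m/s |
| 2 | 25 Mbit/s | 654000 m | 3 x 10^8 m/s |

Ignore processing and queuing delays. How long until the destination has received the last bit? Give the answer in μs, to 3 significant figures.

3690 μs

Transmission delays (L/R per hop): 1086.96, 400 μs; sum = 1486.96 μs.
Propagation delays (d/s per hop): 19.4444, 2180 μs; sum = 2199.44 μs.
End-to-end = 3690 μs.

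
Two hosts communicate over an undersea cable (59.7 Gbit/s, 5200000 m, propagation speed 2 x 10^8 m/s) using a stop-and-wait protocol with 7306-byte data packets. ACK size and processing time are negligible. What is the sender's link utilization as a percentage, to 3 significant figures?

0.00188 %

t_tx = L/R = 58448/59700000000 = 9.79028e-07 s.
t_prop = 5200000/200000000 = 0.026 s; RTT = 0.052 s.
Cycle = t_tx + RTT = 0.052001 s.
Utilization = t_tx / cycle = 9.79028e-07/0.052001 = 0.00188 %.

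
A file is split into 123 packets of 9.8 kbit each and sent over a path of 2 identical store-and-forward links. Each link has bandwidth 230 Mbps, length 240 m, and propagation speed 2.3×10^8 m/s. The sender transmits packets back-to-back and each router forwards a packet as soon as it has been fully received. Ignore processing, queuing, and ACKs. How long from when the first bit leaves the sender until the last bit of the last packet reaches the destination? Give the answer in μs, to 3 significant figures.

Per-hop transmission t_tx = L/R = 9800/230000000 = 42.6087 μs.
Per-hop propagation t_prop = 240/2.3e+08 = 1.04348 μs.
Pipeline fill: first packet needs 2·t_tx to clear all hops; remaining 122 packets each add one t_tx.
Total = (2+123-1)·t_tx + 2·t_prop = 124·42.6087 + 2·1.04348 = 5290 μs.

5290 μs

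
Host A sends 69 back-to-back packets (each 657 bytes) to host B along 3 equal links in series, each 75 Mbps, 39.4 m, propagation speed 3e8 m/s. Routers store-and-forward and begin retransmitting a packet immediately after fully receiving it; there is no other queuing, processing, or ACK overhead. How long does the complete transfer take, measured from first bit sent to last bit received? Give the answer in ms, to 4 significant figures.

4.976 ms

Per-hop transmission t_tx = L/R = 5256/75000000 = 0.07008 ms.
Per-hop propagation t_prop = 39.4/300000000 = 0.000131333 ms.
Pipeline fill: first packet needs 3·t_tx to clear all hops; remaining 68 packets each add one t_tx.
Total = (3+69-1)·t_tx + 3·t_prop = 71·0.07008 + 3·0.000131333 = 4.976 ms.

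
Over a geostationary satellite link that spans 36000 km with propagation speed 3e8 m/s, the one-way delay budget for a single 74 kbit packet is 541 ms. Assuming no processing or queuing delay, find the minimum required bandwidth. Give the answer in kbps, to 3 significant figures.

Propagation delay = 36000000 / 300000000 = 120 ms.
Transmission budget = 541 − 120 = 421 ms.
R ≥ L / t_tx = 74000 bits / 0.421 s = 176 kbps.

176 kbps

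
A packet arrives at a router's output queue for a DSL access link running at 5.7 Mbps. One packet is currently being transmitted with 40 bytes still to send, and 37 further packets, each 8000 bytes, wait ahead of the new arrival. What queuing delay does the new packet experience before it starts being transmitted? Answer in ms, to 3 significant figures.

Each queued packet: L/R = 64000/5700000 = 11.2281 ms.
37 queued → 415.439 ms.
Plus remaining 320 bits of current packet: 0.0561404 ms.
Queuing delay = 415 ms.

415 ms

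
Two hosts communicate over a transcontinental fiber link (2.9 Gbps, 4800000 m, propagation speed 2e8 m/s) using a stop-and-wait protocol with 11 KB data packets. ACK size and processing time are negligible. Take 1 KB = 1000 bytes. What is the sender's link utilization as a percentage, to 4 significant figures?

0.06318 %

t_tx = L/R = 88000/2900000000 = 3.03448e-05 s.
t_prop = 4800000/200000000 = 0.024 s; RTT = 0.048 s.
Cycle = t_tx + RTT = 0.0480303 s.
Utilization = t_tx / cycle = 3.03448e-05/0.0480303 = 0.06318 %.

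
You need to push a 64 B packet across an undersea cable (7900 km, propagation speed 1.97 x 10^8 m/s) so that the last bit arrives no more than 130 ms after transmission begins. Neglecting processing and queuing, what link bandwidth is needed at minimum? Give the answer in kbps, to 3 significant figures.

L = 512 bits.
Propagation delay = 7900000 / 197000000 = 40.1015 ms.
Transmission budget = 130 − 40.1015 = 89.8985 ms.
R ≥ L / t_tx = 512 bits / 0.0898985 s = 5.70 kbps.

5.70 kbps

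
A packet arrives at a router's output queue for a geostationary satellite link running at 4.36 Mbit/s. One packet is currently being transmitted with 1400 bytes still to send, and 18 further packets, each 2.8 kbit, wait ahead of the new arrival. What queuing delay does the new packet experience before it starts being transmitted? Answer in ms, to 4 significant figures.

14.13 ms

Each queued packet: L/R = 2800/4360000 = 0.642202 ms.
18 queued → 11.5596 ms.
Plus remaining 11200 bits of current packet: 2.56881 ms.
Queuing delay = 14.13 ms.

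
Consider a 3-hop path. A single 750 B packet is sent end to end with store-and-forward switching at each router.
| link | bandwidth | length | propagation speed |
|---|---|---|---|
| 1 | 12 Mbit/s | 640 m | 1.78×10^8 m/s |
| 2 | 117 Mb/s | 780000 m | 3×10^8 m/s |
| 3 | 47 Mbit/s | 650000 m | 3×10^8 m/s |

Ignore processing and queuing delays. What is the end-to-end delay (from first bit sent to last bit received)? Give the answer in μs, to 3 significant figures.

L = 750 × 8 = 6000 bits.
Transmission delays (L/R per hop): 500, 51.2821, 127.66 μs; sum = 678.942 μs.
Propagation delays (d/s per hop): 3.59551, 2600, 2166.67 μs; sum = 4770.26 μs.
End-to-end = 5450 μs.

5450 μs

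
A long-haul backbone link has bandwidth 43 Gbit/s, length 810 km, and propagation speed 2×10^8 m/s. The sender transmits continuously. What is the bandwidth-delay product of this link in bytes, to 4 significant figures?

Propagation delay = 810000 / 200000000 = 0.00405 s.
BDP = R × t_prop = 43000000000 × 0.00405 = 174150000 bits.
In bytes: 174150000/8 = 21770000 bytes.

21770000 bytes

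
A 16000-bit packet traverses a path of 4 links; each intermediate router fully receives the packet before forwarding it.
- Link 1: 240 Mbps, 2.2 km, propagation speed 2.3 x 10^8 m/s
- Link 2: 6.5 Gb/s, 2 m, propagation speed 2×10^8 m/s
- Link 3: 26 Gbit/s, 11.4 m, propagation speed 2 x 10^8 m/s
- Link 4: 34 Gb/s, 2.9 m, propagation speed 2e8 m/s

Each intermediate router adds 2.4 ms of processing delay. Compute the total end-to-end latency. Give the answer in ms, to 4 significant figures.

7.280 ms

Transmission delays (L/R per hop): 0.0666667, 0.00246154, 0.000615385, 0.000470588 ms; sum = 0.0702142 ms.
Propagation delays (d/s per hop): 0.00956522, 1e-05, 5.7e-05, 1.45e-05 ms; sum = 0.00964672 ms.
Processing at 3 router(s): 3 × 2.4 ms = 7.2 ms.
End-to-end = 7.280 ms.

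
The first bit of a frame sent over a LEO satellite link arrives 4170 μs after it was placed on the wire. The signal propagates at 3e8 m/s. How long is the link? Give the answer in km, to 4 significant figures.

d = s × t_prop = 300000000 × 0.00417 = 1251 km.

1251 km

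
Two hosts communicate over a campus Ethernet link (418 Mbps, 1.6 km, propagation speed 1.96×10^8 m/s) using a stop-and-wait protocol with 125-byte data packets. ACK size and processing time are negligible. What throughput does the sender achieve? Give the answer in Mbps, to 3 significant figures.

t_tx = L/R = 1000/418000000 = 2.39234e-06 s.
t_prop = 1600/196000000 = 8.16327e-06 s; RTT = 1.63265e-05 s.
Cycle = t_tx + RTT = 1.87189e-05 s.
Throughput = L / cycle = 1000 / 1.87189e-05 = 53.4 Mbps.

53.4 Mbps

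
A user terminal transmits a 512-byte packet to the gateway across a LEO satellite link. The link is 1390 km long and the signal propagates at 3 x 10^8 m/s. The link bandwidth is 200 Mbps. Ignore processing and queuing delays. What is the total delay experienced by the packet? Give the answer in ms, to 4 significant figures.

L = 512 × 8 = 4096 bits.
Transmission delay = L/R = 4096 / 200000000 = 0.02048 ms.
Propagation delay = d/s = 1390000 m / 300000000 m/s = 4.63333 ms.
Total = 4.654 ms.

4.654 ms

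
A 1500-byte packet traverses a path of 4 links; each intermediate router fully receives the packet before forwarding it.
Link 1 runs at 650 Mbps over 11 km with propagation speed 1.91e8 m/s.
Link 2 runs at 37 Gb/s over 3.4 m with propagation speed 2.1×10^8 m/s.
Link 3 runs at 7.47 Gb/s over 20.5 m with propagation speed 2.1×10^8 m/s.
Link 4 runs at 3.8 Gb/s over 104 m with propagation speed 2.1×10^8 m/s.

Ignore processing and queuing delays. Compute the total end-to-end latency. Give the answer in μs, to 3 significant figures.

L = 1500 × 8 = 12000 bits.
Transmission delays (L/R per hop): 18.4615, 0.324324, 1.60643, 3.15789 μs; sum = 23.5502 μs.
Propagation delays (d/s per hop): 57.5916, 0.0161905, 0.097619, 0.495238 μs; sum = 58.2007 μs.
End-to-end = 81.8 μs.

81.8 μs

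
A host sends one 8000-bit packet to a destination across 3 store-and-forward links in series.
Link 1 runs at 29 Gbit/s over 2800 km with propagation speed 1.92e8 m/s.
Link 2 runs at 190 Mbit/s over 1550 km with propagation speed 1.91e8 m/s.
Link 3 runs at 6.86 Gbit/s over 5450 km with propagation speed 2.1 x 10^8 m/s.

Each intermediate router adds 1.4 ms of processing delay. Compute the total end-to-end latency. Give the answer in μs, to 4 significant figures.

Transmission delays (L/R per hop): 0.275862, 42.1053, 1.16618 μs; sum = 43.5473 μs.
Propagation delays (d/s per hop): 14583.3, 8115.18, 25952.4 μs; sum = 48650.9 μs.
Processing at 2 router(s): 2 × 1.4 ms = 2800 μs.
End-to-end = 51490 μs.

51490 μs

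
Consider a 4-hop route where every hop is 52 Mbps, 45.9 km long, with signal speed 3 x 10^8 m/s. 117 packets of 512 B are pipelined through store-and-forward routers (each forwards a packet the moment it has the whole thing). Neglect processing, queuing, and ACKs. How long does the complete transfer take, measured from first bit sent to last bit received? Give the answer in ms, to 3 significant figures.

Per-hop transmission t_tx = L/R = 4096/52000000 = 0.0787692 ms.
Per-hop propagation t_prop = 45900/300000000 = 0.153 ms.
Pipeline fill: first packet needs 4·t_tx to clear all hops; remaining 116 packets each add one t_tx.
Total = (4+117-1)·t_tx + 4·t_prop = 120·0.0787692 + 4·0.153 = 10.1 ms.

10.1 ms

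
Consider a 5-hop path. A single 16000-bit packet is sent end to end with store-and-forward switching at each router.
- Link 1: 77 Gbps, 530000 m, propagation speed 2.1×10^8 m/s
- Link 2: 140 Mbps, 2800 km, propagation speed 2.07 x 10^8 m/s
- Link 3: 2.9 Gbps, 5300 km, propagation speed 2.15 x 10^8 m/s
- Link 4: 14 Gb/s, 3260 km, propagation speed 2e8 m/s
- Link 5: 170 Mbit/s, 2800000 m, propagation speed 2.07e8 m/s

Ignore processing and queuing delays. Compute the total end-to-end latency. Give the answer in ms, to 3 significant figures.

Transmission delays (L/R per hop): 0.000207792, 0.114286, 0.00551724, 0.00114286, 0.0941176 ms; sum = 0.215271 ms.
Propagation delays (d/s per hop): 2.52381, 13.5266, 24.6512, 16.3, 13.5266 ms; sum = 70.5281 ms.
End-to-end = 70.7 ms.

70.7 ms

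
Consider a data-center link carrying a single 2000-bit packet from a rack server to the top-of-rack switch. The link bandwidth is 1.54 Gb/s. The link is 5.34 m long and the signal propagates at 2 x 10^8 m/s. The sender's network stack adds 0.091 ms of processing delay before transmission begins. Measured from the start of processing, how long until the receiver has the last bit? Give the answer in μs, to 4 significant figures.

92.33 μs

Transmission delay = L/R = 2000 / 1540000000 = 1.2987 μs.
Propagation delay = d/s = 5.34 m / 200000000 m/s = 0.0267 μs.
Plus processing delay 0.091 ms = 91 μs.
Total = 92.33 μs.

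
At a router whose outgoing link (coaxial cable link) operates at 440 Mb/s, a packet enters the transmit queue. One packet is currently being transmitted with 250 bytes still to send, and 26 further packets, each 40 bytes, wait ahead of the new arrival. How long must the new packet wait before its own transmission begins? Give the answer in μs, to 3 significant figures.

Each queued packet: L/R = 320/440000000 = 0.727273 μs.
26 queued → 18.9091 μs.
Plus remaining 2000 bits of current packet: 4.54545 μs.
Queuing delay = 23.5 μs.

23.5 μs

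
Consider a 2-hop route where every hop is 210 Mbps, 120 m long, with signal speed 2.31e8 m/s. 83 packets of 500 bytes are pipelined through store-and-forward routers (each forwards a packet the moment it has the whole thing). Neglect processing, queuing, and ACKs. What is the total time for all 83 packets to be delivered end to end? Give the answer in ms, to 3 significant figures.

Per-hop transmission t_tx = L/R = 4000/210000000 = 0.0190476 ms.
Per-hop propagation t_prop = 120/231000000 = 0.000519481 ms.
Pipeline fill: first packet needs 2·t_tx to clear all hops; remaining 82 packets each add one t_tx.
Total = (2+83-1)·t_tx + 2·t_prop = 84·0.0190476 + 2·0.000519481 = 1.60 ms.

1.60 ms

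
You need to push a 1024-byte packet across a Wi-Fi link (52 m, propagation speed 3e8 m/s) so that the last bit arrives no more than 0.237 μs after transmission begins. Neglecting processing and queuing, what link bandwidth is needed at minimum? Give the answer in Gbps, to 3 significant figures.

129 Gbps

L = 8192 bits.
Propagation delay = 52 / 300000000 = 0.173333 μs.
Transmission budget = 0.237 − 0.173333 = 0.0636667 μs.
R ≥ L / t_tx = 8192 bits / 6.36667e-08 s = 129 Gbps.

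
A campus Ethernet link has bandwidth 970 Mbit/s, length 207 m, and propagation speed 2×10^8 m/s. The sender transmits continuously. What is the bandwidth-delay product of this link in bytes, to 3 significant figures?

125 bytes

Propagation delay = 207 / 200000000 = 1.035e-06 s.
BDP = R × t_prop = 970000000 × 1.035e-06 = 1003.95 bits.
In bytes: 1003.95/8 = 125 bytes.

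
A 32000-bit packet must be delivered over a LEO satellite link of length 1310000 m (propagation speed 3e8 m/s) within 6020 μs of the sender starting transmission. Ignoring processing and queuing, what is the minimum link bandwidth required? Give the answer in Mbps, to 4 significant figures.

Propagation delay = 1310000 / 300000000 = 4366.67 μs.
Transmission budget = 6020 − 4366.67 = 1653.33 μs.
R ≥ L / t_tx = 32000 bits / 0.00165333 s = 19.35 Mbps.

19.35 Mbps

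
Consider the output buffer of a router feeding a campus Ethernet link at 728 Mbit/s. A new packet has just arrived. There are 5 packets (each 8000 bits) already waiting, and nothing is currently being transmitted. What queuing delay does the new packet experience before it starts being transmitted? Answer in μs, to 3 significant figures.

54.9 μs

Each queued packet: L/R = 8000/728000000 = 10.989 μs.
5 queued → 54.9451 μs.
Queuing delay = 54.9 μs.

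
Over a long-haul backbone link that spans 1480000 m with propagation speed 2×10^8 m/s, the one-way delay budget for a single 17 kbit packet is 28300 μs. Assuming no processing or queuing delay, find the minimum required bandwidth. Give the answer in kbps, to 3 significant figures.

Propagation delay = 1480000 / 200000000 = 7400 μs.
Transmission budget = 28300 − 7400 = 20900 μs.
R ≥ L / t_tx = 17000 bits / 0.0209 s = 813 kbps.

813 kbps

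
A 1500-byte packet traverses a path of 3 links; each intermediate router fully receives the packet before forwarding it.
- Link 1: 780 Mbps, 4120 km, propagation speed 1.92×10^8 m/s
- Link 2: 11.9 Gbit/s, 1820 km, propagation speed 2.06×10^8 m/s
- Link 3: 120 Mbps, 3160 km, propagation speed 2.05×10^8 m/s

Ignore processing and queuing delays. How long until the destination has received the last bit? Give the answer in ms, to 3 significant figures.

L = 1500 × 8 = 12000 bits.
Transmission delays (L/R per hop): 0.0153846, 0.0010084, 0.1 ms; sum = 0.116393 ms.
Propagation delays (d/s per hop): 21.4583, 8.83495, 15.4146 ms; sum = 45.7079 ms.
End-to-end = 45.8 ms.

45.8 ms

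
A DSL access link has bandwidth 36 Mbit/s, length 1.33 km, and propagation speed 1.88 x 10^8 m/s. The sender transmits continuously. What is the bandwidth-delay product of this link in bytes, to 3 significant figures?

31.8 bytes

Propagation delay = 1330 / 188000000 = 7.07447e-06 s.
BDP = R × t_prop = 36000000 × 7.07447e-06 = 254.681 bits.
In bytes: 254.681/8 = 31.8 bytes.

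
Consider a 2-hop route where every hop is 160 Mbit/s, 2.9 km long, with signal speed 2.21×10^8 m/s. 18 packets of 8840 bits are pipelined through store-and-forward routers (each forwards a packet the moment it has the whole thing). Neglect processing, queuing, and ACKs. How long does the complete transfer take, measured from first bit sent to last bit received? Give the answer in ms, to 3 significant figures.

1.08 ms

Per-hop transmission t_tx = L/R = 8840/160000000 = 0.05525 ms.
Per-hop propagation t_prop = 2900/221000000 = 0.0131222 ms.
Pipeline fill: first packet needs 2·t_tx to clear all hops; remaining 17 packets each add one t_tx.
Total = (2+18-1)·t_tx + 2·t_prop = 19·0.05525 + 2·0.0131222 = 1.08 ms.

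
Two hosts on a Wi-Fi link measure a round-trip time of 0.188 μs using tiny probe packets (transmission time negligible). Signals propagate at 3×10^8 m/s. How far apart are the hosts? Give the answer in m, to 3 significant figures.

28.2 m

One-way propagation = RTT/2 = 0.094 μs.
d = s × t = 300000000 × 9.4e-08 = 28.2 m.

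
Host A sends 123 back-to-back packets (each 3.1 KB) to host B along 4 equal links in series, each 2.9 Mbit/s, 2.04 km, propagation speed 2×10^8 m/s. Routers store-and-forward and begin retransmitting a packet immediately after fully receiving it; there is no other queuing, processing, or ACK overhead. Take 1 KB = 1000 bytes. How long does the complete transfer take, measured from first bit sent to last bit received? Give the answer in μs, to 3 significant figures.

Per-hop transmission t_tx = L/R = 24800/2900000 = 8551.72 μs.
Per-hop propagation t_prop = 2040/200000000 = 10.2 μs.
Pipeline fill: first packet needs 4·t_tx to clear all hops; remaining 122 packets each add one t_tx.
Total = (4+123-1)·t_tx + 4·t_prop = 126·8551.72 + 4·10.2 = 1080000 μs.

1080000 μs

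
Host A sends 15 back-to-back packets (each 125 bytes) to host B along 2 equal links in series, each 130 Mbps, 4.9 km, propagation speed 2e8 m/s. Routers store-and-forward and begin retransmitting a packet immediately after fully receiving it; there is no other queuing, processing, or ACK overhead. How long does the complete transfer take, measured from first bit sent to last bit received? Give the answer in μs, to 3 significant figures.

172 μs

Per-hop transmission t_tx = L/R = 1000/130000000 = 7.69231 μs.
Per-hop propagation t_prop = 4900/200000000 = 24.5 μs.
Pipeline fill: first packet needs 2·t_tx to clear all hops; remaining 14 packets each add one t_tx.
Total = (2+15-1)·t_tx + 2·t_prop = 16·7.69231 + 2·24.5 = 172 μs.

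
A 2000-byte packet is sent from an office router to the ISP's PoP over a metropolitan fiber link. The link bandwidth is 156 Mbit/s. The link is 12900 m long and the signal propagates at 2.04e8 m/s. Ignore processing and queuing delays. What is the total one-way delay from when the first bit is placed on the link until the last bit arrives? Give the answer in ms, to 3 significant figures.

L = 2000 × 8 = 16000 bits.
Transmission delay = L/R = 16000 / 156000000 = 0.102564 ms.
Propagation delay = d/s = 12900 m / 204000000 m/s = 0.0632353 ms.
Total = 0.166 ms.

0.166 ms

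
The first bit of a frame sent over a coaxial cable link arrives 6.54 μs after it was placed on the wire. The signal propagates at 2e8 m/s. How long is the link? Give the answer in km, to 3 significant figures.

1.31 km

d = s × t_prop = 200000000 × 6.54e-06 = 1.31 km.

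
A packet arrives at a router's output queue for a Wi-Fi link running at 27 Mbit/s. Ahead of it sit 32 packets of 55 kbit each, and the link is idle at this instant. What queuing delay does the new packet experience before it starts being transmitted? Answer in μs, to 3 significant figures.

65200 μs

Each queued packet: L/R = 55000/27000000 = 2037.04 μs.
32 queued → 65185.2 μs.
Queuing delay = 65200 μs.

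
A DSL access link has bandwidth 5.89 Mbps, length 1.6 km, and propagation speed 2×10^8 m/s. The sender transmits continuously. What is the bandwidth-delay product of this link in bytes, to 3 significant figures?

Propagation delay = 1600 / 200000000 = 8e-06 s.
BDP = R × t_prop = 5890000 × 8e-06 = 47.12 bits.
In bytes: 47.12/8 = 5.89 bytes.

5.89 bytes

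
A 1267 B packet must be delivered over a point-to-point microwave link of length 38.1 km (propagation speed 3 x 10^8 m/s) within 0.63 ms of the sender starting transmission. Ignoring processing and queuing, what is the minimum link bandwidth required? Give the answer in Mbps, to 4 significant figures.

L = 10136 bits.
Propagation delay = 38100 / 300000000 = 0.127 ms.
Transmission budget = 0.63 − 0.127 = 0.503 ms.
R ≥ L / t_tx = 10136 bits / 0.000503 s = 20.15 Mbps.

20.15 Mbps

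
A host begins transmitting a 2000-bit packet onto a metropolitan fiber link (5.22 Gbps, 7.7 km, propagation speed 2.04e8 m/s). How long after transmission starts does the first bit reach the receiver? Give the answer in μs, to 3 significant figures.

37.7 μs

First bit experiences only propagation delay: d/s = 7700/204000000 = 37.7 μs.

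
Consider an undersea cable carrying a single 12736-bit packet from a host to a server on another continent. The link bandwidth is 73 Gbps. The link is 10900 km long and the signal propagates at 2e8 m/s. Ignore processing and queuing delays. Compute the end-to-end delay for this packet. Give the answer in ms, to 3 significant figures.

54.5 ms

Transmission delay = L/R = 12736 / 73000000000 = 0.000174466 ms.
Propagation delay = d/s = 10900000 m / 200000000 m/s = 54.5 ms.
Total = 54.5 ms.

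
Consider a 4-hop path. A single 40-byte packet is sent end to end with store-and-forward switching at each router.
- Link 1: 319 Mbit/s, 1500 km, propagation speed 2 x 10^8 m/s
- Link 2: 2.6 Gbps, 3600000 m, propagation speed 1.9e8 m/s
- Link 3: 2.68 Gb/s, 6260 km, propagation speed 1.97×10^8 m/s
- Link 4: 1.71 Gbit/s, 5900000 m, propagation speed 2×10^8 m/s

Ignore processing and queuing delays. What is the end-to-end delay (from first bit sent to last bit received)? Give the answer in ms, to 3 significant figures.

L = 40 × 8 = 320 bits.
Transmission delays (L/R per hop): 0.00100313, 0.000123077, 0.000119403, 0.000187135 ms; sum = 0.00143275 ms.
Propagation delays (d/s per hop): 7.5, 18.9474, 31.7766, 29.5 ms; sum = 87.724 ms.
End-to-end = 87.7 ms.

87.7 ms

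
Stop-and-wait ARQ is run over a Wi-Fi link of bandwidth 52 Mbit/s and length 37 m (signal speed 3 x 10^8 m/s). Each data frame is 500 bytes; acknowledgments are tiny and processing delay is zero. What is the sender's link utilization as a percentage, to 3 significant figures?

99.7 %

t_tx = L/R = 4000/52000000 = 7.69231e-05 s.
t_prop = 37/300000000 = 1.23333e-07 s; RTT = 2.46667e-07 s.
Cycle = t_tx + RTT = 7.71697e-05 s.
Utilization = t_tx / cycle = 7.69231e-05/7.71697e-05 = 99.7 %.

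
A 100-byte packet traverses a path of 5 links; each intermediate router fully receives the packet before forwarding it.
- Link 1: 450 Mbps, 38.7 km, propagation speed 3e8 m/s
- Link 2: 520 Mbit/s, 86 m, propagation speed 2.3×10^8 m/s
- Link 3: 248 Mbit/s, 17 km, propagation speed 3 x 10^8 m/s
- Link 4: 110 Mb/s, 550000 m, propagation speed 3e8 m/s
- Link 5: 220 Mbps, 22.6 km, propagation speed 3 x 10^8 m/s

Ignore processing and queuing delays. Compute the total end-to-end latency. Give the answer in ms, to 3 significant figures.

2.11 ms

L = 100 × 8 = 800 bits.
Transmission delays (L/R per hop): 0.00177778, 0.00153846, 0.00322581, 0.00727273, 0.00363636 ms; sum = 0.0174511 ms.
Propagation delays (d/s per hop): 0.129, 0.000373913, 0.0566667, 1.83333, 0.0753333 ms; sum = 2.09471 ms.
End-to-end = 2.11 ms.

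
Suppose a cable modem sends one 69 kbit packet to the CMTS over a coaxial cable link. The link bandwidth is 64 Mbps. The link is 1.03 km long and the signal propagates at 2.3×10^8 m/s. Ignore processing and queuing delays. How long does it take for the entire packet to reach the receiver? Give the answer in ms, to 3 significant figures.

1.08 ms

L = 69000 bits.
Transmission delay = L/R = 69000 / 64000000 = 1.07813 ms.
Propagation delay = d/s = 1030 m / 2.3e+08 m/s = 0.00447826 ms.
Total = 1.08 ms.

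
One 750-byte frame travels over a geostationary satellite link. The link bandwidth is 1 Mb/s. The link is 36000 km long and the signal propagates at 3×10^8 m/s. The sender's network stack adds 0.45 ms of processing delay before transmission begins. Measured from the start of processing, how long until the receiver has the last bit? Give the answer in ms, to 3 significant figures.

126 ms

L = 750 × 8 = 6000 bits.
Transmission delay = L/R = 6000 / 1000000 = 6 ms.
Propagation delay = d/s = 36000000 m / 300000000 m/s = 120 ms.
Plus processing delay 0.45 ms = 0.45 ms.
Total = 126 ms.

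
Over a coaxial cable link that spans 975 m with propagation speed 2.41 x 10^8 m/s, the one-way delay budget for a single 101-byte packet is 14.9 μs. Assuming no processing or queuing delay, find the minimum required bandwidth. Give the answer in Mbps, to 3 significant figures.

74.4 Mbps

L = 808 bits.
Propagation delay = 975 / 241000000 = 4.04564 μs.
Transmission budget = 14.9 − 4.04564 = 10.8544 μs.
R ≥ L / t_tx = 808 bits / 1.08544e-05 s = 74.4 Mbps.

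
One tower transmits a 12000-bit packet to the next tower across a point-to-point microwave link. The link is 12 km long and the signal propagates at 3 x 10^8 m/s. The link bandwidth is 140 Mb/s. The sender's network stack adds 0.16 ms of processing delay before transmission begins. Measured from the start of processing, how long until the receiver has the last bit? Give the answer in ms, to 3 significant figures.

0.286 ms

Transmission delay = L/R = 12000 / 140000000 = 0.0857143 ms.
Propagation delay = d/s = 12000 m / 300000000 m/s = 0.04 ms.
Plus processing delay 0.16 ms = 0.16 ms.
Total = 0.286 ms.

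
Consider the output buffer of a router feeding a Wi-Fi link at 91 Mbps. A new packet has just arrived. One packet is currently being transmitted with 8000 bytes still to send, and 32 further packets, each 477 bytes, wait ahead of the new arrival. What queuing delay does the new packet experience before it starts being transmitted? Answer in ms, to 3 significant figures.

2.05 ms

Each queued packet: L/R = 3816/91000000 = 0.0419341 ms.
32 queued → 1.34189 ms.
Plus remaining 64000 bits of current packet: 0.703297 ms.
Queuing delay = 2.05 ms.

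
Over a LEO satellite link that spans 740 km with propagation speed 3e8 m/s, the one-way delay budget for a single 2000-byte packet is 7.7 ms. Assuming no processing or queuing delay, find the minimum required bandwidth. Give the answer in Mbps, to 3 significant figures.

L = 16000 bits.
Propagation delay = 740000 / 300000000 = 2.46667 ms.
Transmission budget = 7.7 − 2.46667 = 5.23333 ms.
R ≥ L / t_tx = 16000 bits / 0.00523333 s = 3.06 Mbps.

3.06 Mbps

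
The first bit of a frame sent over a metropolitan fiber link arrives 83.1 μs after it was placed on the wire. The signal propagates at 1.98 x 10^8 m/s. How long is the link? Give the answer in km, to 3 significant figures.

d = s × t_prop = 198000000 × 8.31e-05 = 16.5 km.

16.5 km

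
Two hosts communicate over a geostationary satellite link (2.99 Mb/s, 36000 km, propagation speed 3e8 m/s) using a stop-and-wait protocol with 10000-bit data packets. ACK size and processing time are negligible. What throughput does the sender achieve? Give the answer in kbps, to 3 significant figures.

41.1 kbps

t_tx = L/R = 10000/2990000 = 0.00334448 s.
t_prop = 36000000/300000000 = 0.12 s; RTT = 0.24 s.
Cycle = t_tx + RTT = 0.243344 s.
Throughput = L / cycle = 10000 / 0.243344 = 41.1 kbps.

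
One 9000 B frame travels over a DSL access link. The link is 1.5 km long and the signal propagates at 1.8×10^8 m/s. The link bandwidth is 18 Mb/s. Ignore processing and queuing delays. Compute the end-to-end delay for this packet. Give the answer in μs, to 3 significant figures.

L = 9000 × 8 = 72000 bits.
Transmission delay = L/R = 72000 / 18000000 = 4000 μs.
Propagation delay = d/s = 1500 m / 180000000 m/s = 8.33333 μs.
Total = 4010 μs.

4010 μs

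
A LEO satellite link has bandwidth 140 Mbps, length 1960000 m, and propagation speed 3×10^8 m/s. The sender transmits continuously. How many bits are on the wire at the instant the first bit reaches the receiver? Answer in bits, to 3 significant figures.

915000 bits

Propagation delay = 1960000 / 300000000 = 0.00653333 s.
BDP = R × t_prop = 140000000 × 0.00653333 = 914667 bits.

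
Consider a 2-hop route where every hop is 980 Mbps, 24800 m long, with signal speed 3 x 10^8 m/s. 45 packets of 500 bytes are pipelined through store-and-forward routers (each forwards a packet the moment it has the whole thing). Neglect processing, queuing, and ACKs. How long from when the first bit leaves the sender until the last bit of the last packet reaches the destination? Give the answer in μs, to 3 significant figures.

Per-hop transmission t_tx = L/R = 4000/980000000 = 4.08163 μs.
Per-hop propagation t_prop = 24800/300000000 = 82.6667 μs.
Pipeline fill: first packet needs 2·t_tx to clear all hops; remaining 44 packets each add one t_tx.
Total = (2+45-1)·t_tx + 2·t_prop = 46·4.08163 + 2·82.6667 = 353 μs.

353 μs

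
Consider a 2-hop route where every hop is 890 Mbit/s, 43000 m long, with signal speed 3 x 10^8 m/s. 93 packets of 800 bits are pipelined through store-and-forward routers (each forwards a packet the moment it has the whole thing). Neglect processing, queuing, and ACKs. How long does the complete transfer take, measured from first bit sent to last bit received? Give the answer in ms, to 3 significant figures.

0.371 ms

Per-hop transmission t_tx = L/R = 800/890000000 = 0.000898876 ms.
Per-hop propagation t_prop = 43000/300000000 = 0.143333 ms.
Pipeline fill: first packet needs 2·t_tx to clear all hops; remaining 92 packets each add one t_tx.
Total = (2+93-1)·t_tx + 2·t_prop = 94·0.000898876 + 2·0.143333 = 0.371 ms.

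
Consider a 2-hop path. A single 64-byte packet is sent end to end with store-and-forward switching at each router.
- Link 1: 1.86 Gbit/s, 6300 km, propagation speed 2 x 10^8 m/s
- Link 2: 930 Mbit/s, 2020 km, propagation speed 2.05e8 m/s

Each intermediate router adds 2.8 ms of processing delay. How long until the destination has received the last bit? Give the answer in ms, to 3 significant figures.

44.2 ms

L = 64 × 8 = 512 bits.
Transmission delays (L/R per hop): 0.000275269, 0.000550538 ms; sum = 0.000825806 ms.
Propagation delays (d/s per hop): 31.5, 9.85366 ms; sum = 41.3537 ms.
Processing at 1 router(s): 1 × 2.8 ms = 2.8 ms.
End-to-end = 44.2 ms.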